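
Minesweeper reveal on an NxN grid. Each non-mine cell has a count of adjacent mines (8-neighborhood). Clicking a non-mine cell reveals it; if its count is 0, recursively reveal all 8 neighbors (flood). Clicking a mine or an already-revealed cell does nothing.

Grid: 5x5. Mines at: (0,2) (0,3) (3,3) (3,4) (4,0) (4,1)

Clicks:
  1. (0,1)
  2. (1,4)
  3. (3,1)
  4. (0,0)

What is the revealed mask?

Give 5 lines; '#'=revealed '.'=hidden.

Click 1 (0,1) count=1: revealed 1 new [(0,1)] -> total=1
Click 2 (1,4) count=1: revealed 1 new [(1,4)] -> total=2
Click 3 (3,1) count=2: revealed 1 new [(3,1)] -> total=3
Click 4 (0,0) count=0: revealed 9 new [(0,0) (1,0) (1,1) (1,2) (2,0) (2,1) (2,2) (3,0) (3,2)] -> total=12

Answer: ##...
###.#
###..
###..
.....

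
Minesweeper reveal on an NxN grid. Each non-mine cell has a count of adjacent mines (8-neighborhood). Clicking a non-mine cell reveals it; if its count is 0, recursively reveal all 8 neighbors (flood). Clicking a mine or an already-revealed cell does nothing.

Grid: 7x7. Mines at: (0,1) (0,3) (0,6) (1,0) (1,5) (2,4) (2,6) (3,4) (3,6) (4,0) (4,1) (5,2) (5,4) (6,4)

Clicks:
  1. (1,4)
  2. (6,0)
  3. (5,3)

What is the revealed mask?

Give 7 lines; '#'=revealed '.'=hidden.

Answer: .......
....#..
.......
.......
.......
##.#...
##.....

Derivation:
Click 1 (1,4) count=3: revealed 1 new [(1,4)] -> total=1
Click 2 (6,0) count=0: revealed 4 new [(5,0) (5,1) (6,0) (6,1)] -> total=5
Click 3 (5,3) count=3: revealed 1 new [(5,3)] -> total=6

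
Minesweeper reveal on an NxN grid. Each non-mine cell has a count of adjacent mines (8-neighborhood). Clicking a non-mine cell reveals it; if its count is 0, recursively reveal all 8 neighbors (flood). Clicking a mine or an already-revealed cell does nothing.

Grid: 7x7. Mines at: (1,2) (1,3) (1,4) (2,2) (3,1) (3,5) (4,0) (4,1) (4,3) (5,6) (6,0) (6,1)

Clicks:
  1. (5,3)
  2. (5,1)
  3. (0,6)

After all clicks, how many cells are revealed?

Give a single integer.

Answer: 8

Derivation:
Click 1 (5,3) count=1: revealed 1 new [(5,3)] -> total=1
Click 2 (5,1) count=4: revealed 1 new [(5,1)] -> total=2
Click 3 (0,6) count=0: revealed 6 new [(0,5) (0,6) (1,5) (1,6) (2,5) (2,6)] -> total=8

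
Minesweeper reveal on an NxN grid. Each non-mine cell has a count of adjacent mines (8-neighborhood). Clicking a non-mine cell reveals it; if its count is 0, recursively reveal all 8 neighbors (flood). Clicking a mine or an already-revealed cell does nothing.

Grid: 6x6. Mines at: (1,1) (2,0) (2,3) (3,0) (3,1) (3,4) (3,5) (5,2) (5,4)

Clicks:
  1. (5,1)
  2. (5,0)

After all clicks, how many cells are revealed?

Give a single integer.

Click 1 (5,1) count=1: revealed 1 new [(5,1)] -> total=1
Click 2 (5,0) count=0: revealed 3 new [(4,0) (4,1) (5,0)] -> total=4

Answer: 4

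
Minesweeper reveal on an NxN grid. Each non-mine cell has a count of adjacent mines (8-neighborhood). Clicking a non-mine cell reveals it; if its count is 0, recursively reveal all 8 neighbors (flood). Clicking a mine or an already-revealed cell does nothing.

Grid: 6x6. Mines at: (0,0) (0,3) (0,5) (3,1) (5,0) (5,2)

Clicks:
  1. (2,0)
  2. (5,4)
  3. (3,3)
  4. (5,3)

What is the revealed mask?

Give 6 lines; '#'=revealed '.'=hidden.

Answer: ......
..####
#.####
..####
..####
...###

Derivation:
Click 1 (2,0) count=1: revealed 1 new [(2,0)] -> total=1
Click 2 (5,4) count=0: revealed 19 new [(1,2) (1,3) (1,4) (1,5) (2,2) (2,3) (2,4) (2,5) (3,2) (3,3) (3,4) (3,5) (4,2) (4,3) (4,4) (4,5) (5,3) (5,4) (5,5)] -> total=20
Click 3 (3,3) count=0: revealed 0 new [(none)] -> total=20
Click 4 (5,3) count=1: revealed 0 new [(none)] -> total=20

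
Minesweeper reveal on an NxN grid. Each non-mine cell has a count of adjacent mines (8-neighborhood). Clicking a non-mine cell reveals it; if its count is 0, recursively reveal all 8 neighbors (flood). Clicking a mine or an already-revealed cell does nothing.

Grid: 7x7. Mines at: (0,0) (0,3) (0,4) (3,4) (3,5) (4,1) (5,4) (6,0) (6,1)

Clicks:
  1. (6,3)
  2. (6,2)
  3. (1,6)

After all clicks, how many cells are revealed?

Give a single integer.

Answer: 8

Derivation:
Click 1 (6,3) count=1: revealed 1 new [(6,3)] -> total=1
Click 2 (6,2) count=1: revealed 1 new [(6,2)] -> total=2
Click 3 (1,6) count=0: revealed 6 new [(0,5) (0,6) (1,5) (1,6) (2,5) (2,6)] -> total=8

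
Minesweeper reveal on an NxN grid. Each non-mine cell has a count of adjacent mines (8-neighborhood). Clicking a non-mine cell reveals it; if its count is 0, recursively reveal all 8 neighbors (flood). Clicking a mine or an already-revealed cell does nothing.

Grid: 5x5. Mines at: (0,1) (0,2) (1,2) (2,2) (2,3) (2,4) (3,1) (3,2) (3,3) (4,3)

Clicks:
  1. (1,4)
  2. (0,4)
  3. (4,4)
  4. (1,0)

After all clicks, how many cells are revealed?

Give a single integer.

Answer: 6

Derivation:
Click 1 (1,4) count=2: revealed 1 new [(1,4)] -> total=1
Click 2 (0,4) count=0: revealed 3 new [(0,3) (0,4) (1,3)] -> total=4
Click 3 (4,4) count=2: revealed 1 new [(4,4)] -> total=5
Click 4 (1,0) count=1: revealed 1 new [(1,0)] -> total=6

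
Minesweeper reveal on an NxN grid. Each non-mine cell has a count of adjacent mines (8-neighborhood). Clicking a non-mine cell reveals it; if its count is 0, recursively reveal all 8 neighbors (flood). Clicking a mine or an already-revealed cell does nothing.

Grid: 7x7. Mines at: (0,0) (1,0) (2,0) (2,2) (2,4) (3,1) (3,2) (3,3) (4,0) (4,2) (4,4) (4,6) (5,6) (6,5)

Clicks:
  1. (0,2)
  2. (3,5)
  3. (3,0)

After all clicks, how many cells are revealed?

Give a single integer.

Answer: 17

Derivation:
Click 1 (0,2) count=0: revealed 16 new [(0,1) (0,2) (0,3) (0,4) (0,5) (0,6) (1,1) (1,2) (1,3) (1,4) (1,5) (1,6) (2,5) (2,6) (3,5) (3,6)] -> total=16
Click 2 (3,5) count=3: revealed 0 new [(none)] -> total=16
Click 3 (3,0) count=3: revealed 1 new [(3,0)] -> total=17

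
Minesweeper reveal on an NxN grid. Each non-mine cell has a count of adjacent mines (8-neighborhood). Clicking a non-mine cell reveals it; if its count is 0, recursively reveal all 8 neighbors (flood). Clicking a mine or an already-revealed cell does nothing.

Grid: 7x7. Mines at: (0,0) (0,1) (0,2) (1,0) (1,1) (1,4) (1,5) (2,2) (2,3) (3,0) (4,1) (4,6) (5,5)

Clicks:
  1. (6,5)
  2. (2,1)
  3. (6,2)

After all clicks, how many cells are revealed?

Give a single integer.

Click 1 (6,5) count=1: revealed 1 new [(6,5)] -> total=1
Click 2 (2,1) count=4: revealed 1 new [(2,1)] -> total=2
Click 3 (6,2) count=0: revealed 16 new [(3,2) (3,3) (3,4) (4,2) (4,3) (4,4) (5,0) (5,1) (5,2) (5,3) (5,4) (6,0) (6,1) (6,2) (6,3) (6,4)] -> total=18

Answer: 18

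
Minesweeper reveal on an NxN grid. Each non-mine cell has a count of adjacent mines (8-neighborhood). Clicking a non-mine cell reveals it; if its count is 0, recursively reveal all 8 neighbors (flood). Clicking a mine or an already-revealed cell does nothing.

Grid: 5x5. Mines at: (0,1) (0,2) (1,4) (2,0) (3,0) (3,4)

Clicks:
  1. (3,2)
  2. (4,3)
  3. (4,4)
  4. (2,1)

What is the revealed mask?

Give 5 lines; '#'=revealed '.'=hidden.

Click 1 (3,2) count=0: revealed 12 new [(1,1) (1,2) (1,3) (2,1) (2,2) (2,3) (3,1) (3,2) (3,3) (4,1) (4,2) (4,3)] -> total=12
Click 2 (4,3) count=1: revealed 0 new [(none)] -> total=12
Click 3 (4,4) count=1: revealed 1 new [(4,4)] -> total=13
Click 4 (2,1) count=2: revealed 0 new [(none)] -> total=13

Answer: .....
.###.
.###.
.###.
.####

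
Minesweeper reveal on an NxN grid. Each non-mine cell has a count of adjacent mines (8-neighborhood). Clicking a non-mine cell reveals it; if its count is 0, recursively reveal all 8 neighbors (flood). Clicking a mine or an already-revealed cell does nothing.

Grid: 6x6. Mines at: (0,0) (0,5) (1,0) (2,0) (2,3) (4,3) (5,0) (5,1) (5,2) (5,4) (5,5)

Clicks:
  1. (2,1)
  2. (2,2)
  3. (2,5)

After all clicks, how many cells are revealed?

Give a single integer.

Click 1 (2,1) count=2: revealed 1 new [(2,1)] -> total=1
Click 2 (2,2) count=1: revealed 1 new [(2,2)] -> total=2
Click 3 (2,5) count=0: revealed 8 new [(1,4) (1,5) (2,4) (2,5) (3,4) (3,5) (4,4) (4,5)] -> total=10

Answer: 10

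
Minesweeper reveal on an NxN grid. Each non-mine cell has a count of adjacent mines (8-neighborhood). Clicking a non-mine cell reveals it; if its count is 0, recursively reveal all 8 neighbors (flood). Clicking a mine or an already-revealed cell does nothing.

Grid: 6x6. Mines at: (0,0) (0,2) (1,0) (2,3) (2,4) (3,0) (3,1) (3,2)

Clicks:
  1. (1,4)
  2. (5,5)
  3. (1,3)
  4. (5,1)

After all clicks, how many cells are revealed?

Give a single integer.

Answer: 17

Derivation:
Click 1 (1,4) count=2: revealed 1 new [(1,4)] -> total=1
Click 2 (5,5) count=0: revealed 15 new [(3,3) (3,4) (3,5) (4,0) (4,1) (4,2) (4,3) (4,4) (4,5) (5,0) (5,1) (5,2) (5,3) (5,4) (5,5)] -> total=16
Click 3 (1,3) count=3: revealed 1 new [(1,3)] -> total=17
Click 4 (5,1) count=0: revealed 0 new [(none)] -> total=17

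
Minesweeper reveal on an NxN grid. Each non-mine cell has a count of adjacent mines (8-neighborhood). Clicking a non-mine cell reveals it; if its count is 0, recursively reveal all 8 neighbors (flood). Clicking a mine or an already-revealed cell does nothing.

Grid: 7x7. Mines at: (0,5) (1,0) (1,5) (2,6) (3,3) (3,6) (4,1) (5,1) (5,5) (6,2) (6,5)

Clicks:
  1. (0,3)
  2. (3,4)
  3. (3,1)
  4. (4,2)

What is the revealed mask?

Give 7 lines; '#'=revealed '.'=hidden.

Answer: .####..
.####..
.####..
.#..#..
..#....
.......
.......

Derivation:
Click 1 (0,3) count=0: revealed 12 new [(0,1) (0,2) (0,3) (0,4) (1,1) (1,2) (1,3) (1,4) (2,1) (2,2) (2,3) (2,4)] -> total=12
Click 2 (3,4) count=1: revealed 1 new [(3,4)] -> total=13
Click 3 (3,1) count=1: revealed 1 new [(3,1)] -> total=14
Click 4 (4,2) count=3: revealed 1 new [(4,2)] -> total=15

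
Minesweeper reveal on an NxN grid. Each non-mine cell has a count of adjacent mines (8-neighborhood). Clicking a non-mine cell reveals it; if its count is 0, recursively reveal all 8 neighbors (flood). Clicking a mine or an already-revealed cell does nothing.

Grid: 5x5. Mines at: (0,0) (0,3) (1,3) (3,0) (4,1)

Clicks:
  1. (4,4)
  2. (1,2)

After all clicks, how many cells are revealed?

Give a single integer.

Answer: 10

Derivation:
Click 1 (4,4) count=0: revealed 9 new [(2,2) (2,3) (2,4) (3,2) (3,3) (3,4) (4,2) (4,3) (4,4)] -> total=9
Click 2 (1,2) count=2: revealed 1 new [(1,2)] -> total=10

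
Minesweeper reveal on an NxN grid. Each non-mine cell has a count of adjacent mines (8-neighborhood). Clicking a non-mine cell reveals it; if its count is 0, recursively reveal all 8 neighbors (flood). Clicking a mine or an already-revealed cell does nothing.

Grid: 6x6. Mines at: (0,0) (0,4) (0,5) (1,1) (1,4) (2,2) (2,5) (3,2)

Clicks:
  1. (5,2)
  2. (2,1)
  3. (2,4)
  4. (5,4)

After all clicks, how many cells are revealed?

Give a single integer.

Click 1 (5,2) count=0: revealed 19 new [(2,0) (2,1) (3,0) (3,1) (3,3) (3,4) (3,5) (4,0) (4,1) (4,2) (4,3) (4,4) (4,5) (5,0) (5,1) (5,2) (5,3) (5,4) (5,5)] -> total=19
Click 2 (2,1) count=3: revealed 0 new [(none)] -> total=19
Click 3 (2,4) count=2: revealed 1 new [(2,4)] -> total=20
Click 4 (5,4) count=0: revealed 0 new [(none)] -> total=20

Answer: 20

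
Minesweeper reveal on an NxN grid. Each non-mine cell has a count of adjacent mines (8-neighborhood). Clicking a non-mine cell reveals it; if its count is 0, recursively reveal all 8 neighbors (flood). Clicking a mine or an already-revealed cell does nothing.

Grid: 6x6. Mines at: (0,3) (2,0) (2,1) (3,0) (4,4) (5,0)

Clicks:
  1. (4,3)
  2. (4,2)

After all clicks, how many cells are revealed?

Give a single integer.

Answer: 9

Derivation:
Click 1 (4,3) count=1: revealed 1 new [(4,3)] -> total=1
Click 2 (4,2) count=0: revealed 8 new [(3,1) (3,2) (3,3) (4,1) (4,2) (5,1) (5,2) (5,3)] -> total=9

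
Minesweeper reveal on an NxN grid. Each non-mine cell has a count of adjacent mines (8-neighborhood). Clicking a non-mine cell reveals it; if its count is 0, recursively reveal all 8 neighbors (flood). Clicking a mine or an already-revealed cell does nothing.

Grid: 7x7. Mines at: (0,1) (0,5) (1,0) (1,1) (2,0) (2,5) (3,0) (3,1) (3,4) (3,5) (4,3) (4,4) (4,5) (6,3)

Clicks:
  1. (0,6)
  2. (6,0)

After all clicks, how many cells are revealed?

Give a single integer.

Click 1 (0,6) count=1: revealed 1 new [(0,6)] -> total=1
Click 2 (6,0) count=0: revealed 9 new [(4,0) (4,1) (4,2) (5,0) (5,1) (5,2) (6,0) (6,1) (6,2)] -> total=10

Answer: 10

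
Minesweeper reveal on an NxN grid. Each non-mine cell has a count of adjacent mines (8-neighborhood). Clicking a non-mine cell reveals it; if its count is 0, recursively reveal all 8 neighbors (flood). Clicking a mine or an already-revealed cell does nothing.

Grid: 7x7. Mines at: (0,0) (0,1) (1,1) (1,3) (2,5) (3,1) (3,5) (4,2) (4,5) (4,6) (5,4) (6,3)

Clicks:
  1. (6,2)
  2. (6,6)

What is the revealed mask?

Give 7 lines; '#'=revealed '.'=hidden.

Click 1 (6,2) count=1: revealed 1 new [(6,2)] -> total=1
Click 2 (6,6) count=0: revealed 4 new [(5,5) (5,6) (6,5) (6,6)] -> total=5

Answer: .......
.......
.......
.......
.......
.....##
..#..##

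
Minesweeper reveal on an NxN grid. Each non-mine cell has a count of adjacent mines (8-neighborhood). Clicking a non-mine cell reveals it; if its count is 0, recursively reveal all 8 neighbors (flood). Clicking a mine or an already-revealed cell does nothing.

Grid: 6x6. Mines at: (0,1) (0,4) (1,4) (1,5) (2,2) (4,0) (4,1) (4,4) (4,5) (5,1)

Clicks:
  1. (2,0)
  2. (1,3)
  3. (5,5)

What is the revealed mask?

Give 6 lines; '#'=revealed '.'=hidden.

Answer: ......
##.#..
##....
##....
......
.....#

Derivation:
Click 1 (2,0) count=0: revealed 6 new [(1,0) (1,1) (2,0) (2,1) (3,0) (3,1)] -> total=6
Click 2 (1,3) count=3: revealed 1 new [(1,3)] -> total=7
Click 3 (5,5) count=2: revealed 1 new [(5,5)] -> total=8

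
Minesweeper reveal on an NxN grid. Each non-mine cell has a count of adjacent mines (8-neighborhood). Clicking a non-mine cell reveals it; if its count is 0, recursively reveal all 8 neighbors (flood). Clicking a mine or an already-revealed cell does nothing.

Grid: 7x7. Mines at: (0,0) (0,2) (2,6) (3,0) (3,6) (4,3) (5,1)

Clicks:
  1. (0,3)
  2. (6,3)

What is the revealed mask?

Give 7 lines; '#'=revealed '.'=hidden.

Click 1 (0,3) count=1: revealed 1 new [(0,3)] -> total=1
Click 2 (6,3) count=0: revealed 13 new [(4,4) (4,5) (4,6) (5,2) (5,3) (5,4) (5,5) (5,6) (6,2) (6,3) (6,4) (6,5) (6,6)] -> total=14

Answer: ...#...
.......
.......
.......
....###
..#####
..#####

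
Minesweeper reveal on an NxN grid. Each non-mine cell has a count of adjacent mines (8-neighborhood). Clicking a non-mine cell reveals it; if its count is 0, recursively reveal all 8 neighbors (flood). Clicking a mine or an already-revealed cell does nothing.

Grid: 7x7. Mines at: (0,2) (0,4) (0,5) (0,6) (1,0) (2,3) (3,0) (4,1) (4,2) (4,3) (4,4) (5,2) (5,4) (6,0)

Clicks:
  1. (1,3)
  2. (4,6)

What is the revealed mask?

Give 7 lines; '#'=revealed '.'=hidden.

Click 1 (1,3) count=3: revealed 1 new [(1,3)] -> total=1
Click 2 (4,6) count=0: revealed 15 new [(1,4) (1,5) (1,6) (2,4) (2,5) (2,6) (3,4) (3,5) (3,6) (4,5) (4,6) (5,5) (5,6) (6,5) (6,6)] -> total=16

Answer: .......
...####
....###
....###
.....##
.....##
.....##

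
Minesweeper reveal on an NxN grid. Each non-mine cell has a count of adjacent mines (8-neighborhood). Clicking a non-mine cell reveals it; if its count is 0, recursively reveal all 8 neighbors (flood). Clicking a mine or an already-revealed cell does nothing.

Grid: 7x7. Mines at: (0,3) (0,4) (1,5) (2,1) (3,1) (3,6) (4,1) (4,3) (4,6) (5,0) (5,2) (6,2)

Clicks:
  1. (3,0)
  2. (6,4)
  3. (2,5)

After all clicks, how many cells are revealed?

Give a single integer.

Click 1 (3,0) count=3: revealed 1 new [(3,0)] -> total=1
Click 2 (6,4) count=0: revealed 8 new [(5,3) (5,4) (5,5) (5,6) (6,3) (6,4) (6,5) (6,6)] -> total=9
Click 3 (2,5) count=2: revealed 1 new [(2,5)] -> total=10

Answer: 10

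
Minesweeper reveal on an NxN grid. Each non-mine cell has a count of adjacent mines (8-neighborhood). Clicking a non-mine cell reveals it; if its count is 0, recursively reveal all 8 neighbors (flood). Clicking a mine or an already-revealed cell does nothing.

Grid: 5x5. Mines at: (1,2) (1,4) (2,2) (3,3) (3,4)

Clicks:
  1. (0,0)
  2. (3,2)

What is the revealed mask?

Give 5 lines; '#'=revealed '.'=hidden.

Answer: ##...
##...
##...
###..
###..

Derivation:
Click 1 (0,0) count=0: revealed 12 new [(0,0) (0,1) (1,0) (1,1) (2,0) (2,1) (3,0) (3,1) (3,2) (4,0) (4,1) (4,2)] -> total=12
Click 2 (3,2) count=2: revealed 0 new [(none)] -> total=12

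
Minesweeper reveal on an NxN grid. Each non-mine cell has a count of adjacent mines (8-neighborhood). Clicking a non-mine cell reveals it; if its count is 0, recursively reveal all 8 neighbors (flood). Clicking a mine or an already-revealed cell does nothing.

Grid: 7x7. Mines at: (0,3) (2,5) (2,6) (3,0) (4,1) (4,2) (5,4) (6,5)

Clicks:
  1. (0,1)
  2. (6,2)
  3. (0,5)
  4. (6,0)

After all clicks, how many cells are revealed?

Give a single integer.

Click 1 (0,1) count=0: revealed 17 new [(0,0) (0,1) (0,2) (1,0) (1,1) (1,2) (1,3) (1,4) (2,0) (2,1) (2,2) (2,3) (2,4) (3,1) (3,2) (3,3) (3,4)] -> total=17
Click 2 (6,2) count=0: revealed 8 new [(5,0) (5,1) (5,2) (5,3) (6,0) (6,1) (6,2) (6,3)] -> total=25
Click 3 (0,5) count=0: revealed 5 new [(0,4) (0,5) (0,6) (1,5) (1,6)] -> total=30
Click 4 (6,0) count=0: revealed 0 new [(none)] -> total=30

Answer: 30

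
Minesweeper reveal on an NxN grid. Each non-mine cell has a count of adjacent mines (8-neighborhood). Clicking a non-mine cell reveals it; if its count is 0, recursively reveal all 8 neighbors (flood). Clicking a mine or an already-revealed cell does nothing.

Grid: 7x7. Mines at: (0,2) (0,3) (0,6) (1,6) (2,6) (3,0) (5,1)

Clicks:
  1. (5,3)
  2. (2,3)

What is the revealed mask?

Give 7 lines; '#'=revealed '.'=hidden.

Answer: .......
.#####.
.#####.
.######
.######
..#####
..#####

Derivation:
Click 1 (5,3) count=0: revealed 32 new [(1,1) (1,2) (1,3) (1,4) (1,5) (2,1) (2,2) (2,3) (2,4) (2,5) (3,1) (3,2) (3,3) (3,4) (3,5) (3,6) (4,1) (4,2) (4,3) (4,4) (4,5) (4,6) (5,2) (5,3) (5,4) (5,5) (5,6) (6,2) (6,3) (6,4) (6,5) (6,6)] -> total=32
Click 2 (2,3) count=0: revealed 0 new [(none)] -> total=32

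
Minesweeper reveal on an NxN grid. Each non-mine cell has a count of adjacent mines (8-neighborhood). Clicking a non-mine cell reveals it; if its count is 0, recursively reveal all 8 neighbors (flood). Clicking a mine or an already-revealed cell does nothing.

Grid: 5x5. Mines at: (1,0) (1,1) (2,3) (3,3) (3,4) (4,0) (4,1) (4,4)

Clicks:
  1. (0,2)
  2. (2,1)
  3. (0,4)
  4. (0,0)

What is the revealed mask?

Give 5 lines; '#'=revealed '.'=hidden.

Click 1 (0,2) count=1: revealed 1 new [(0,2)] -> total=1
Click 2 (2,1) count=2: revealed 1 new [(2,1)] -> total=2
Click 3 (0,4) count=0: revealed 5 new [(0,3) (0,4) (1,2) (1,3) (1,4)] -> total=7
Click 4 (0,0) count=2: revealed 1 new [(0,0)] -> total=8

Answer: #.###
..###
.#...
.....
.....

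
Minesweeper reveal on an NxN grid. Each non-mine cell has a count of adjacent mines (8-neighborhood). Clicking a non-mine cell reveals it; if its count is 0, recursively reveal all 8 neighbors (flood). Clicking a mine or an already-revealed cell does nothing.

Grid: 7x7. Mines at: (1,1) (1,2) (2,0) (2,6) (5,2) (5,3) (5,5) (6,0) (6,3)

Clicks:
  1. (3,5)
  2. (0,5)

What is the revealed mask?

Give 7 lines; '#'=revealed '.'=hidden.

Answer: ...####
...####
.#####.
.#####.
.#####.
.......
.......

Derivation:
Click 1 (3,5) count=1: revealed 1 new [(3,5)] -> total=1
Click 2 (0,5) count=0: revealed 22 new [(0,3) (0,4) (0,5) (0,6) (1,3) (1,4) (1,5) (1,6) (2,1) (2,2) (2,3) (2,4) (2,5) (3,1) (3,2) (3,3) (3,4) (4,1) (4,2) (4,3) (4,4) (4,5)] -> total=23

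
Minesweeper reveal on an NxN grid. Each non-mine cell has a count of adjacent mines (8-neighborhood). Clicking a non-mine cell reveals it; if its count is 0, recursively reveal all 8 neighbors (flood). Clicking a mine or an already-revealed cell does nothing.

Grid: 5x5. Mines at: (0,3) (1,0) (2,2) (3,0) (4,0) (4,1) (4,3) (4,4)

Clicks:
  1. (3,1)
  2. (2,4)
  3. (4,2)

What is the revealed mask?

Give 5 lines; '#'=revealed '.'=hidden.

Answer: .....
...##
...##
.#.##
..#..

Derivation:
Click 1 (3,1) count=4: revealed 1 new [(3,1)] -> total=1
Click 2 (2,4) count=0: revealed 6 new [(1,3) (1,4) (2,3) (2,4) (3,3) (3,4)] -> total=7
Click 3 (4,2) count=2: revealed 1 new [(4,2)] -> total=8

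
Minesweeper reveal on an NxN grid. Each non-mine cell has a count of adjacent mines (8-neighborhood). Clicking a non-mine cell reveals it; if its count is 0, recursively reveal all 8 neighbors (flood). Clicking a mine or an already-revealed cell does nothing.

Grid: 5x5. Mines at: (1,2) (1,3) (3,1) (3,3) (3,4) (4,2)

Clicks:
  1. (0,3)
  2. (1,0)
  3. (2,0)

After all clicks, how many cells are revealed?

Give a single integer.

Answer: 7

Derivation:
Click 1 (0,3) count=2: revealed 1 new [(0,3)] -> total=1
Click 2 (1,0) count=0: revealed 6 new [(0,0) (0,1) (1,0) (1,1) (2,0) (2,1)] -> total=7
Click 3 (2,0) count=1: revealed 0 new [(none)] -> total=7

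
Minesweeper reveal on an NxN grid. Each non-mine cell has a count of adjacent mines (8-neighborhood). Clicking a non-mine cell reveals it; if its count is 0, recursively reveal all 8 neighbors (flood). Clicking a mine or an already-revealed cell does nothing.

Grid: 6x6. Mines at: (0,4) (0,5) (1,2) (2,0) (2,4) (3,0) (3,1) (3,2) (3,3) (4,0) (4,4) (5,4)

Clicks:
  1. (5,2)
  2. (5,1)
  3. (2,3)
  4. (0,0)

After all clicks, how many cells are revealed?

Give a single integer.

Click 1 (5,2) count=0: revealed 6 new [(4,1) (4,2) (4,3) (5,1) (5,2) (5,3)] -> total=6
Click 2 (5,1) count=1: revealed 0 new [(none)] -> total=6
Click 3 (2,3) count=4: revealed 1 new [(2,3)] -> total=7
Click 4 (0,0) count=0: revealed 4 new [(0,0) (0,1) (1,0) (1,1)] -> total=11

Answer: 11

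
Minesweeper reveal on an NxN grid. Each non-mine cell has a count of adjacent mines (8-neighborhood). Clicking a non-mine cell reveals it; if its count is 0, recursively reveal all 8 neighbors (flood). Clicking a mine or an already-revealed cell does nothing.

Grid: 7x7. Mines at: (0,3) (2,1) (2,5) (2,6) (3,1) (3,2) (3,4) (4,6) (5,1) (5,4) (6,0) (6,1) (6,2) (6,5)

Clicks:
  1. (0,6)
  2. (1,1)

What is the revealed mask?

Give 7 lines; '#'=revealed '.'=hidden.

Click 1 (0,6) count=0: revealed 6 new [(0,4) (0,5) (0,6) (1,4) (1,5) (1,6)] -> total=6
Click 2 (1,1) count=1: revealed 1 new [(1,1)] -> total=7

Answer: ....###
.#..###
.......
.......
.......
.......
.......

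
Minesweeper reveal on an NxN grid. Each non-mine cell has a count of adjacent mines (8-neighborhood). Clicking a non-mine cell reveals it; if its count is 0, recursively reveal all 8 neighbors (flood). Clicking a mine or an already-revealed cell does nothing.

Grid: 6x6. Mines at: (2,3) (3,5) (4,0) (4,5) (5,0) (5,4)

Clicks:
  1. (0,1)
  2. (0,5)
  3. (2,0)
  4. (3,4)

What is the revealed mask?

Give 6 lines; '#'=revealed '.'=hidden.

Answer: ######
######
###.##
###.#.
......
......

Derivation:
Click 1 (0,1) count=0: revealed 20 new [(0,0) (0,1) (0,2) (0,3) (0,4) (0,5) (1,0) (1,1) (1,2) (1,3) (1,4) (1,5) (2,0) (2,1) (2,2) (2,4) (2,5) (3,0) (3,1) (3,2)] -> total=20
Click 2 (0,5) count=0: revealed 0 new [(none)] -> total=20
Click 3 (2,0) count=0: revealed 0 new [(none)] -> total=20
Click 4 (3,4) count=3: revealed 1 new [(3,4)] -> total=21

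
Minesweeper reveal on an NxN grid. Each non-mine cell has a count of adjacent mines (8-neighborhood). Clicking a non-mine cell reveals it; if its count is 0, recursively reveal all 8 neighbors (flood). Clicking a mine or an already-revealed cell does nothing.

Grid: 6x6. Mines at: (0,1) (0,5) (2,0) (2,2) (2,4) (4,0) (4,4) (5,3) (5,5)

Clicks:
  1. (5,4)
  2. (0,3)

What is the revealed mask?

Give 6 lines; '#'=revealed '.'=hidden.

Click 1 (5,4) count=3: revealed 1 new [(5,4)] -> total=1
Click 2 (0,3) count=0: revealed 6 new [(0,2) (0,3) (0,4) (1,2) (1,3) (1,4)] -> total=7

Answer: ..###.
..###.
......
......
......
....#.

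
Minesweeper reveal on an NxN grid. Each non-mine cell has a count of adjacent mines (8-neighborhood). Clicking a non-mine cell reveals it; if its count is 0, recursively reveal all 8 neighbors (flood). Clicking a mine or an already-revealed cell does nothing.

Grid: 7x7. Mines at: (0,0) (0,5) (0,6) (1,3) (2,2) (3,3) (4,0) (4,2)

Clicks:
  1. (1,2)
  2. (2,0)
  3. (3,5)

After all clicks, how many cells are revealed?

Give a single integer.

Answer: 34

Derivation:
Click 1 (1,2) count=2: revealed 1 new [(1,2)] -> total=1
Click 2 (2,0) count=0: revealed 6 new [(1,0) (1,1) (2,0) (2,1) (3,0) (3,1)] -> total=7
Click 3 (3,5) count=0: revealed 27 new [(1,4) (1,5) (1,6) (2,4) (2,5) (2,6) (3,4) (3,5) (3,6) (4,3) (4,4) (4,5) (4,6) (5,0) (5,1) (5,2) (5,3) (5,4) (5,5) (5,6) (6,0) (6,1) (6,2) (6,3) (6,4) (6,5) (6,6)] -> total=34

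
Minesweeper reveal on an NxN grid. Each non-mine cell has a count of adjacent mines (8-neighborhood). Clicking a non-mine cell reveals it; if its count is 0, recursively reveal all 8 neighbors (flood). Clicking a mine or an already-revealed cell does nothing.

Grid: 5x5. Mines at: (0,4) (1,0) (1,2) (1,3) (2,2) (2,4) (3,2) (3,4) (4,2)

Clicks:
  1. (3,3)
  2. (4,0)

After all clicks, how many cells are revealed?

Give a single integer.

Click 1 (3,3) count=5: revealed 1 new [(3,3)] -> total=1
Click 2 (4,0) count=0: revealed 6 new [(2,0) (2,1) (3,0) (3,1) (4,0) (4,1)] -> total=7

Answer: 7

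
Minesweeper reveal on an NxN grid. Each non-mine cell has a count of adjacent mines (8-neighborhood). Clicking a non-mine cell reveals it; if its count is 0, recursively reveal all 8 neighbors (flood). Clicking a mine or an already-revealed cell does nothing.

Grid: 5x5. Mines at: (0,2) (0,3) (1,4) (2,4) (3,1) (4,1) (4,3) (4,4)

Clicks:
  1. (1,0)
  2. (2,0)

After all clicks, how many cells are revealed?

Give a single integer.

Click 1 (1,0) count=0: revealed 6 new [(0,0) (0,1) (1,0) (1,1) (2,0) (2,1)] -> total=6
Click 2 (2,0) count=1: revealed 0 new [(none)] -> total=6

Answer: 6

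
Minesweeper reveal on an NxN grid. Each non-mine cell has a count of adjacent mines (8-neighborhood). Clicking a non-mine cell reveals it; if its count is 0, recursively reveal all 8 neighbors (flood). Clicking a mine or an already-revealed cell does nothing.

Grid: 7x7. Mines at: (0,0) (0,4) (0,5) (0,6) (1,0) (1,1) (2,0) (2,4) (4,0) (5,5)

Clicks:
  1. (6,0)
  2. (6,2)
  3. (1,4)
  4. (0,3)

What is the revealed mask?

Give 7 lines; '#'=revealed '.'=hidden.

Click 1 (6,0) count=0: revealed 21 new [(2,1) (2,2) (2,3) (3,1) (3,2) (3,3) (3,4) (4,1) (4,2) (4,3) (4,4) (5,0) (5,1) (5,2) (5,3) (5,4) (6,0) (6,1) (6,2) (6,3) (6,4)] -> total=21
Click 2 (6,2) count=0: revealed 0 new [(none)] -> total=21
Click 3 (1,4) count=3: revealed 1 new [(1,4)] -> total=22
Click 4 (0,3) count=1: revealed 1 new [(0,3)] -> total=23

Answer: ...#...
....#..
.###...
.####..
.####..
#####..
#####..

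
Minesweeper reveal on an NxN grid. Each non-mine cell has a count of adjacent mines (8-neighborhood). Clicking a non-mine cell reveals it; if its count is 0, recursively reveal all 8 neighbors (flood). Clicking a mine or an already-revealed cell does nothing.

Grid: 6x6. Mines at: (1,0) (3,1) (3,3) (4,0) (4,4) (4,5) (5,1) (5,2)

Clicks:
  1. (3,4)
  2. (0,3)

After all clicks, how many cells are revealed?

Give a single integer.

Answer: 17

Derivation:
Click 1 (3,4) count=3: revealed 1 new [(3,4)] -> total=1
Click 2 (0,3) count=0: revealed 16 new [(0,1) (0,2) (0,3) (0,4) (0,5) (1,1) (1,2) (1,3) (1,4) (1,5) (2,1) (2,2) (2,3) (2,4) (2,5) (3,5)] -> total=17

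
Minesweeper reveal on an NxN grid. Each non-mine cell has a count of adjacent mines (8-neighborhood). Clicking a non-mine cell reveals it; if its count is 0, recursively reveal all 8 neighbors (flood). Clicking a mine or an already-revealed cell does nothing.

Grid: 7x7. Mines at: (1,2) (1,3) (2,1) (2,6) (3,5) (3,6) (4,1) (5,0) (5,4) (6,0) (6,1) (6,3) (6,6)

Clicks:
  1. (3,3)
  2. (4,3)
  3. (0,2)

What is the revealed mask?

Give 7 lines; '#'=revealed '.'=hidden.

Click 1 (3,3) count=0: revealed 9 new [(2,2) (2,3) (2,4) (3,2) (3,3) (3,4) (4,2) (4,3) (4,4)] -> total=9
Click 2 (4,3) count=1: revealed 0 new [(none)] -> total=9
Click 3 (0,2) count=2: revealed 1 new [(0,2)] -> total=10

Answer: ..#....
.......
..###..
..###..
..###..
.......
.......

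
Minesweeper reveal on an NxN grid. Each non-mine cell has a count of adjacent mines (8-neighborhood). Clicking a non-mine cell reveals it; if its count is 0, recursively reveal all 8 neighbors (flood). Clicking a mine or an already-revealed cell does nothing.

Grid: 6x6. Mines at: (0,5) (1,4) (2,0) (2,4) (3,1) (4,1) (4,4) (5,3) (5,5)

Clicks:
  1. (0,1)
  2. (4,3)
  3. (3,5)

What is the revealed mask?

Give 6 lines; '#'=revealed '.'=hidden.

Answer: ####..
####..
.###..
.....#
...#..
......

Derivation:
Click 1 (0,1) count=0: revealed 11 new [(0,0) (0,1) (0,2) (0,3) (1,0) (1,1) (1,2) (1,3) (2,1) (2,2) (2,3)] -> total=11
Click 2 (4,3) count=2: revealed 1 new [(4,3)] -> total=12
Click 3 (3,5) count=2: revealed 1 new [(3,5)] -> total=13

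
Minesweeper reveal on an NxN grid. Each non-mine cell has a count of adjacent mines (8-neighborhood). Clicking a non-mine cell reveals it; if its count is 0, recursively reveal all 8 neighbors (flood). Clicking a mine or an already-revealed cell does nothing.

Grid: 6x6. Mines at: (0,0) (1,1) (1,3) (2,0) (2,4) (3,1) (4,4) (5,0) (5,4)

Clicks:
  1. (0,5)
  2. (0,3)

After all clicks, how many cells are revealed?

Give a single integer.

Answer: 5

Derivation:
Click 1 (0,5) count=0: revealed 4 new [(0,4) (0,5) (1,4) (1,5)] -> total=4
Click 2 (0,3) count=1: revealed 1 new [(0,3)] -> total=5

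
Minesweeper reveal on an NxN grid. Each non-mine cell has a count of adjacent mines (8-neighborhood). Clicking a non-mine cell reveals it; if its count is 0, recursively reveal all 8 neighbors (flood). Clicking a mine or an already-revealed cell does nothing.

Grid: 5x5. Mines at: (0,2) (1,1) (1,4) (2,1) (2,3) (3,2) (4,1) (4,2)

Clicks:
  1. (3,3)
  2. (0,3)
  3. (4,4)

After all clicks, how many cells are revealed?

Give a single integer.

Click 1 (3,3) count=3: revealed 1 new [(3,3)] -> total=1
Click 2 (0,3) count=2: revealed 1 new [(0,3)] -> total=2
Click 3 (4,4) count=0: revealed 3 new [(3,4) (4,3) (4,4)] -> total=5

Answer: 5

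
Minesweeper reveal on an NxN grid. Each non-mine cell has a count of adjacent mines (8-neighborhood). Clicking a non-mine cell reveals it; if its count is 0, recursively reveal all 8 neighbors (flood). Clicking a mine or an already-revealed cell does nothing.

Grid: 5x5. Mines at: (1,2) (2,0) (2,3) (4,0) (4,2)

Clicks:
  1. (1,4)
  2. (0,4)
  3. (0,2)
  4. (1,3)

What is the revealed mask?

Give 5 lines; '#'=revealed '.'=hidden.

Click 1 (1,4) count=1: revealed 1 new [(1,4)] -> total=1
Click 2 (0,4) count=0: revealed 3 new [(0,3) (0,4) (1,3)] -> total=4
Click 3 (0,2) count=1: revealed 1 new [(0,2)] -> total=5
Click 4 (1,3) count=2: revealed 0 new [(none)] -> total=5

Answer: ..###
...##
.....
.....
.....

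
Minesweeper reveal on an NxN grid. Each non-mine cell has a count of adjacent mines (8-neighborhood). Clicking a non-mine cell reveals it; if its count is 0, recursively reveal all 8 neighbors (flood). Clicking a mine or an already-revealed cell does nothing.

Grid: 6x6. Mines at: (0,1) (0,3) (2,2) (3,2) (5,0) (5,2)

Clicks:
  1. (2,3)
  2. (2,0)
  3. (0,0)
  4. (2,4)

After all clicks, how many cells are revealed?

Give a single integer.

Click 1 (2,3) count=2: revealed 1 new [(2,3)] -> total=1
Click 2 (2,0) count=0: revealed 8 new [(1,0) (1,1) (2,0) (2,1) (3,0) (3,1) (4,0) (4,1)] -> total=9
Click 3 (0,0) count=1: revealed 1 new [(0,0)] -> total=10
Click 4 (2,4) count=0: revealed 16 new [(0,4) (0,5) (1,3) (1,4) (1,5) (2,4) (2,5) (3,3) (3,4) (3,5) (4,3) (4,4) (4,5) (5,3) (5,4) (5,5)] -> total=26

Answer: 26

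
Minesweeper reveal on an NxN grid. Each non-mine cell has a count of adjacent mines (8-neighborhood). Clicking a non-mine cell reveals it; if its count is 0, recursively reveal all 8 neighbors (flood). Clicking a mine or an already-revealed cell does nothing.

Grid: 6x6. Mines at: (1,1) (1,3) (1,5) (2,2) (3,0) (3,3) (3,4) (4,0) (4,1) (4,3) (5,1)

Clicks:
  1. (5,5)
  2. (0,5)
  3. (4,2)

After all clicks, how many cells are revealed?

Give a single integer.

Answer: 6

Derivation:
Click 1 (5,5) count=0: revealed 4 new [(4,4) (4,5) (5,4) (5,5)] -> total=4
Click 2 (0,5) count=1: revealed 1 new [(0,5)] -> total=5
Click 3 (4,2) count=4: revealed 1 new [(4,2)] -> total=6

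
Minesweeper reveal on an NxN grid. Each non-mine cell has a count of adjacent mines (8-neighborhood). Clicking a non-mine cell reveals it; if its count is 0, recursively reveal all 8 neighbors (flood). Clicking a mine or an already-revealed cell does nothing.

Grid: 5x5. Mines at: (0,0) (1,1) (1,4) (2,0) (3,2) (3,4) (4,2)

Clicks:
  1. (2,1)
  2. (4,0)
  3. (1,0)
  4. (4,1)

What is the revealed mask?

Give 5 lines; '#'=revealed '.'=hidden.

Click 1 (2,1) count=3: revealed 1 new [(2,1)] -> total=1
Click 2 (4,0) count=0: revealed 4 new [(3,0) (3,1) (4,0) (4,1)] -> total=5
Click 3 (1,0) count=3: revealed 1 new [(1,0)] -> total=6
Click 4 (4,1) count=2: revealed 0 new [(none)] -> total=6

Answer: .....
#....
.#...
##...
##...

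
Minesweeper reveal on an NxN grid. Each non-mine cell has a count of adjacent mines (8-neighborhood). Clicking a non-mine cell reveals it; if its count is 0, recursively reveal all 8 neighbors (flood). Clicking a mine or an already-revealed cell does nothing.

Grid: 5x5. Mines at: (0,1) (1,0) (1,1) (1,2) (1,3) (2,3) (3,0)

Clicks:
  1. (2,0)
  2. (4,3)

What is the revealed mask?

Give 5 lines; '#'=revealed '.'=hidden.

Click 1 (2,0) count=3: revealed 1 new [(2,0)] -> total=1
Click 2 (4,3) count=0: revealed 8 new [(3,1) (3,2) (3,3) (3,4) (4,1) (4,2) (4,3) (4,4)] -> total=9

Answer: .....
.....
#....
.####
.####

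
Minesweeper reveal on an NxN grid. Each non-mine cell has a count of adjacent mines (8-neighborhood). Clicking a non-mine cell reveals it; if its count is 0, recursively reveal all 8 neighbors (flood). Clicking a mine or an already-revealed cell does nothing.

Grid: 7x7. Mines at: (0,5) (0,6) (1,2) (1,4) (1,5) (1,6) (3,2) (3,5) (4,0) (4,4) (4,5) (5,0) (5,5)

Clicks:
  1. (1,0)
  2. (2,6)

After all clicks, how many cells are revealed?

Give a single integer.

Click 1 (1,0) count=0: revealed 8 new [(0,0) (0,1) (1,0) (1,1) (2,0) (2,1) (3,0) (3,1)] -> total=8
Click 2 (2,6) count=3: revealed 1 new [(2,6)] -> total=9

Answer: 9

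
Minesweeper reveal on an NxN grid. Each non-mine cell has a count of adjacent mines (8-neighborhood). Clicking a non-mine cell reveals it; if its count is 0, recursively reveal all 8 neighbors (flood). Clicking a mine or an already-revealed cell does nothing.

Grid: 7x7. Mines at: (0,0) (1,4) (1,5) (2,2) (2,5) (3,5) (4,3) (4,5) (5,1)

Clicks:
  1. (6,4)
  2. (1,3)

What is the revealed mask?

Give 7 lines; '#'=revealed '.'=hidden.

Answer: .......
...#...
.......
.......
.......
..#####
..#####

Derivation:
Click 1 (6,4) count=0: revealed 10 new [(5,2) (5,3) (5,4) (5,5) (5,6) (6,2) (6,3) (6,4) (6,5) (6,6)] -> total=10
Click 2 (1,3) count=2: revealed 1 new [(1,3)] -> total=11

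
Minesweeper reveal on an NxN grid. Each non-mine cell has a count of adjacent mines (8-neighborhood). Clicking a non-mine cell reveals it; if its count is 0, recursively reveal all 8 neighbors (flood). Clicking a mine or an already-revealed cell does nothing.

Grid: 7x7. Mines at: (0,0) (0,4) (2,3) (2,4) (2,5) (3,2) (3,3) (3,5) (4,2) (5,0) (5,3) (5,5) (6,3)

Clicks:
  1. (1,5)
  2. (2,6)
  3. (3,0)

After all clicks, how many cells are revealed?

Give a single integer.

Click 1 (1,5) count=3: revealed 1 new [(1,5)] -> total=1
Click 2 (2,6) count=2: revealed 1 new [(2,6)] -> total=2
Click 3 (3,0) count=0: revealed 8 new [(1,0) (1,1) (2,0) (2,1) (3,0) (3,1) (4,0) (4,1)] -> total=10

Answer: 10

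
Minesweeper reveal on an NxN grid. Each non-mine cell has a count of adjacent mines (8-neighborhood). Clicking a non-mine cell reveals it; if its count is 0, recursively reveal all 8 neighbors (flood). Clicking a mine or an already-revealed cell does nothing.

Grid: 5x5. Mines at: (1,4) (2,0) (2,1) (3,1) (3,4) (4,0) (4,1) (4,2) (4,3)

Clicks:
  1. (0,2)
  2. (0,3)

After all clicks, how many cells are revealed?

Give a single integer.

Click 1 (0,2) count=0: revealed 8 new [(0,0) (0,1) (0,2) (0,3) (1,0) (1,1) (1,2) (1,3)] -> total=8
Click 2 (0,3) count=1: revealed 0 new [(none)] -> total=8

Answer: 8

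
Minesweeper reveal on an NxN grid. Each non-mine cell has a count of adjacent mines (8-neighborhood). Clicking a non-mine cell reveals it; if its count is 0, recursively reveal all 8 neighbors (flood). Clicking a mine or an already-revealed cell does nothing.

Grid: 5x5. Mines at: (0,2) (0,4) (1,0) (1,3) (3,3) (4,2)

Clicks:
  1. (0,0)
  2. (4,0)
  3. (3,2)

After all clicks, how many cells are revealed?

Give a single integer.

Click 1 (0,0) count=1: revealed 1 new [(0,0)] -> total=1
Click 2 (4,0) count=0: revealed 6 new [(2,0) (2,1) (3,0) (3,1) (4,0) (4,1)] -> total=7
Click 3 (3,2) count=2: revealed 1 new [(3,2)] -> total=8

Answer: 8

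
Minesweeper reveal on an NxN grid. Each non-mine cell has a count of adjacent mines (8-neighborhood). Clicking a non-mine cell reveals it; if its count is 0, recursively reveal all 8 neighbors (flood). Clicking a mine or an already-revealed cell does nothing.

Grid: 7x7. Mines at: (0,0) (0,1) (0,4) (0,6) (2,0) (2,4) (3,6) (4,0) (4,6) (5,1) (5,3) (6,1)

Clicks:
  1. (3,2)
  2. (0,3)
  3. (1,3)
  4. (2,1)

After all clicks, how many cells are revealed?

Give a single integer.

Answer: 13

Derivation:
Click 1 (3,2) count=0: revealed 12 new [(1,1) (1,2) (1,3) (2,1) (2,2) (2,3) (3,1) (3,2) (3,3) (4,1) (4,2) (4,3)] -> total=12
Click 2 (0,3) count=1: revealed 1 new [(0,3)] -> total=13
Click 3 (1,3) count=2: revealed 0 new [(none)] -> total=13
Click 4 (2,1) count=1: revealed 0 new [(none)] -> total=13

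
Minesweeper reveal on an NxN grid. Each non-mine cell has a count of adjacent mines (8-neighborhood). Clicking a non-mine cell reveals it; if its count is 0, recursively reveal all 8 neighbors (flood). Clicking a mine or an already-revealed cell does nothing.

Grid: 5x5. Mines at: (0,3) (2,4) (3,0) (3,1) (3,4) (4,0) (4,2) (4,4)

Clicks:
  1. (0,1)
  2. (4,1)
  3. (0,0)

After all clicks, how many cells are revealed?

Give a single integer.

Answer: 10

Derivation:
Click 1 (0,1) count=0: revealed 9 new [(0,0) (0,1) (0,2) (1,0) (1,1) (1,2) (2,0) (2,1) (2,2)] -> total=9
Click 2 (4,1) count=4: revealed 1 new [(4,1)] -> total=10
Click 3 (0,0) count=0: revealed 0 new [(none)] -> total=10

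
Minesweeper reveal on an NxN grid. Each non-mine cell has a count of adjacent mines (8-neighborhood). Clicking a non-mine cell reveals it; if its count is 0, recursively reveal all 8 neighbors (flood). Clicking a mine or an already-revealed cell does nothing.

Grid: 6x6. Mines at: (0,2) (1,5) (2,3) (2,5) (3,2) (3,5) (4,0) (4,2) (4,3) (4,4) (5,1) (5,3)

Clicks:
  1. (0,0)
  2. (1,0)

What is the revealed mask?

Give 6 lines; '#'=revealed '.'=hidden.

Answer: ##....
##....
##....
##....
......
......

Derivation:
Click 1 (0,0) count=0: revealed 8 new [(0,0) (0,1) (1,0) (1,1) (2,0) (2,1) (3,0) (3,1)] -> total=8
Click 2 (1,0) count=0: revealed 0 new [(none)] -> total=8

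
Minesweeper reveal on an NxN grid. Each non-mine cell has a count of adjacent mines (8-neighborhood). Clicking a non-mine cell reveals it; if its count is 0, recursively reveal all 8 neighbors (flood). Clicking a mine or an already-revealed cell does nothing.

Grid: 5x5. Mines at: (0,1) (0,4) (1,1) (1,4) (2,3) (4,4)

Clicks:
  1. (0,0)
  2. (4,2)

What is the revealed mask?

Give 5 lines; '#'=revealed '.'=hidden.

Answer: #....
.....
###..
####.
####.

Derivation:
Click 1 (0,0) count=2: revealed 1 new [(0,0)] -> total=1
Click 2 (4,2) count=0: revealed 11 new [(2,0) (2,1) (2,2) (3,0) (3,1) (3,2) (3,3) (4,0) (4,1) (4,2) (4,3)] -> total=12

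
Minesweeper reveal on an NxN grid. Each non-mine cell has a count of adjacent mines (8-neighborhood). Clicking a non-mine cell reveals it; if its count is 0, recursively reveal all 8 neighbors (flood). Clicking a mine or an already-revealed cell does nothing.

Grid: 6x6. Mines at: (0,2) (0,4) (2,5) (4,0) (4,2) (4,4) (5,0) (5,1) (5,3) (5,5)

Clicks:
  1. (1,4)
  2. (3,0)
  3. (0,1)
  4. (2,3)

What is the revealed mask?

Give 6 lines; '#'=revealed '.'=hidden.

Click 1 (1,4) count=2: revealed 1 new [(1,4)] -> total=1
Click 2 (3,0) count=1: revealed 1 new [(3,0)] -> total=2
Click 3 (0,1) count=1: revealed 1 new [(0,1)] -> total=3
Click 4 (2,3) count=0: revealed 14 new [(0,0) (1,0) (1,1) (1,2) (1,3) (2,0) (2,1) (2,2) (2,3) (2,4) (3,1) (3,2) (3,3) (3,4)] -> total=17

Answer: ##....
#####.
#####.
#####.
......
......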